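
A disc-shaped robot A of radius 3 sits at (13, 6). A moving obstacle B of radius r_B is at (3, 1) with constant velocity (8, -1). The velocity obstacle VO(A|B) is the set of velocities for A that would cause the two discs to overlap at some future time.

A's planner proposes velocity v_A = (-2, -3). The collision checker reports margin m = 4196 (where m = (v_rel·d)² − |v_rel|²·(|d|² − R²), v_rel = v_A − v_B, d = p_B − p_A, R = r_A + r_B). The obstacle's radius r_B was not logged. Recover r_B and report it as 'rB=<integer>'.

m = 4196
d = (-10, -5);  v_rel = (-10, -2),  |v_rel|² = 104
v_rel×d = (-10)·(-5) − (-2)·(-10) = 30
since m = R²·104 − 30²:  R² = (900 + 4196) / 104 = 49
R = √49 = 7  ⇒  r_B = 7 − 3 = 4

rB=4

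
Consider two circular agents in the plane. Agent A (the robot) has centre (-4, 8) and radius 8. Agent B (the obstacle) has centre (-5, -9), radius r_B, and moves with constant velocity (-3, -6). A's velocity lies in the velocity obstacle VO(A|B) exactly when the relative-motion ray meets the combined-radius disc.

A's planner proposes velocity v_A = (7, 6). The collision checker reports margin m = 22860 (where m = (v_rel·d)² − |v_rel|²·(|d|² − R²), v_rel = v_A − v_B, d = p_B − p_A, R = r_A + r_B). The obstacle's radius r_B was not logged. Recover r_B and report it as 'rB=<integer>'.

m = 22860
d = (-1, -17);  v_rel = (10, 12),  |v_rel|² = 244
v_rel×d = (10)·(-17) − (12)·(-1) = -158
since m = R²·244 − (-158)²:  R² = (24964 + 22860) / 244 = 196
R = √196 = 14  ⇒  r_B = 14 − 8 = 6

rB=6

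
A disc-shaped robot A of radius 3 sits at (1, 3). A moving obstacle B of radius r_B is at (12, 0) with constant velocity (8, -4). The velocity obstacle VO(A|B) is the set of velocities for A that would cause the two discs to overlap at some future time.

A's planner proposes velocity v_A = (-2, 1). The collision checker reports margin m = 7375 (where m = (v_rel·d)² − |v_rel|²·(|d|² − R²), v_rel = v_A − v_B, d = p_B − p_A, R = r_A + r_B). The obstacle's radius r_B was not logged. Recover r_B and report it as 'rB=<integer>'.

m = 7375
d = (11, -3);  v_rel = (-10, 5),  |v_rel|² = 125
v_rel×d = (-10)·(-3) − (5)·(11) = -25
since m = R²·125 − (-25)²:  R² = (625 + 7375) / 125 = 64
R = √64 = 8  ⇒  r_B = 8 − 3 = 5

rB=5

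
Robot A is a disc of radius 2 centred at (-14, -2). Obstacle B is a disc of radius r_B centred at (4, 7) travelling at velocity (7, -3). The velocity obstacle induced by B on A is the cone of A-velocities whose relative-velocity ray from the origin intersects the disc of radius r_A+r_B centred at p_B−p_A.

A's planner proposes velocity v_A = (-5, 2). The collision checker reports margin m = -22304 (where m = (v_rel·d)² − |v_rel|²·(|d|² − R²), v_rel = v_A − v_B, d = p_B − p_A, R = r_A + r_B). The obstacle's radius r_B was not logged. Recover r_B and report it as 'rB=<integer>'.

m = -22304
d = (18, 9);  v_rel = (-12, 5),  |v_rel|² = 169
v_rel×d = (-12)·(9) − (5)·(18) = -198
since m = R²·169 − (-198)²:  R² = (39204 + -22304) / 169 = 100
R = √100 = 10  ⇒  r_B = 10 − 2 = 8

rB=8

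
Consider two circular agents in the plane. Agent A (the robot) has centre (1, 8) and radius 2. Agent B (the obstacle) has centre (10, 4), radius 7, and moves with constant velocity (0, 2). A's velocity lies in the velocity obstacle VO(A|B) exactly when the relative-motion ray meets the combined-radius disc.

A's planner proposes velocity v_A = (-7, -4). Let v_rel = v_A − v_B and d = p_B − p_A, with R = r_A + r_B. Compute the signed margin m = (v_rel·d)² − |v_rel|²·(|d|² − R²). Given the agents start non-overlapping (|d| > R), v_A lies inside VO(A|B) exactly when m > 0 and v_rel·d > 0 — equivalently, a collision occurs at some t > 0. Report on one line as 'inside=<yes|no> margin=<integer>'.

d = (9, -4),  |d|² = 97;  R = 2+7 = 9,  c = 97−9² = 16
v_rel = (-7, -6),  |v_rel|² = 85;  v_rel·d = (-7)·(9) + (-6)·(-4) = -39
85·t² + 78·t + 16 = 0  ⇒  m = (-39)² − 85·16 = 161
m = 161 > 0,  v_rel·d = -39 < 0  ⇒  outside

inside=no margin=161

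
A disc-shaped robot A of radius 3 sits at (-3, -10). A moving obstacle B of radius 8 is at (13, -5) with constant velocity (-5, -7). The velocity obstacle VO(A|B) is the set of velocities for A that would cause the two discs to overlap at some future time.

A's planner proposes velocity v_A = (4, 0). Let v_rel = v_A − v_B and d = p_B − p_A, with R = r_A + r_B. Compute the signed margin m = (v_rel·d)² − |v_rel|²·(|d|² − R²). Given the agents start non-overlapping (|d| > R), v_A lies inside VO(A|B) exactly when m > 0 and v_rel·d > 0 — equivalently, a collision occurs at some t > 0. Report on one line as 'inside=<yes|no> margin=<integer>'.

d = (16, 5),  |d|² = 281;  R = 3+8 = 11,  c = 281−11² = 160
v_rel = (9, 7),  |v_rel|² = 130;  v_rel·d = (9)·(16) + (7)·(5) = 179
130·t² − 358·t + 160 = 0  ⇒  m = 179² − 130·160 = 11241
m = 11241 > 0,  v_rel·d = 179 > 0  ⇒  inside

inside=yes margin=11241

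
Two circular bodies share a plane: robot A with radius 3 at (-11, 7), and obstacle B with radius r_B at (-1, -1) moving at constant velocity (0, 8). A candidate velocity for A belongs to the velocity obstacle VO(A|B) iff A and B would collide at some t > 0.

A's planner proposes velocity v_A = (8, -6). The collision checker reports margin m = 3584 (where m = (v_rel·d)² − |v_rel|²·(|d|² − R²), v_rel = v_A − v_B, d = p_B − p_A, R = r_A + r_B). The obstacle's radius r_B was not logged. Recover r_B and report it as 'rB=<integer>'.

m = 3584
d = (10, -8);  v_rel = (8, -14),  |v_rel|² = 260
v_rel×d = (8)·(-8) − (-14)·(10) = 76
since m = R²·260 − 76²:  R² = (5776 + 3584) / 260 = 36
R = √36 = 6  ⇒  r_B = 6 − 3 = 3

rB=3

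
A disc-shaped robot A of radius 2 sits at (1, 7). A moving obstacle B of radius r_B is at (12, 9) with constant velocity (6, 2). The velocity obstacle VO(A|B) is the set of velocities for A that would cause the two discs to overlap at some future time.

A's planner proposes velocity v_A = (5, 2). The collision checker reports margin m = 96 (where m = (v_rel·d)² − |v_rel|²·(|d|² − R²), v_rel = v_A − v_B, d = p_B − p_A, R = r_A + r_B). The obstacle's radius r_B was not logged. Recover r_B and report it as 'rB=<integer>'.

m = 96
d = (11, 2);  v_rel = (-1, 0),  |v_rel|² = 1
v_rel×d = (-1)·(2) − (0)·(11) = -2
since m = R²·1 − (-2)²:  R² = (4 + 96) / 1 = 100
R = √100 = 10  ⇒  r_B = 10 − 2 = 8

rB=8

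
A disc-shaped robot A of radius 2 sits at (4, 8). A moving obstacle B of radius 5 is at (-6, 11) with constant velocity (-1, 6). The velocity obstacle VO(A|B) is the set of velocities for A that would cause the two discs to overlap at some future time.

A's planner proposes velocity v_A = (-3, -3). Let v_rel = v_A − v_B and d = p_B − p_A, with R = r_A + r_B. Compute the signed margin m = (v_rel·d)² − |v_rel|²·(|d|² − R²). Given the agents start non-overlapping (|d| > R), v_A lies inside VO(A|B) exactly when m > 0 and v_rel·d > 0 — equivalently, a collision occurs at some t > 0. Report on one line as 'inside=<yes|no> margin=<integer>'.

d = (-10, 3),  |d|² = 109;  R = 2+5 = 7,  c = 109−7² = 60
v_rel = (-2, -9),  |v_rel|² = 85;  v_rel·d = (-2)·(-10) + (-9)·(3) = -7
85·t² + 14·t + 60 = 0  ⇒  m = (-7)² − 85·60 = -5051
m = -5051 < 0,  v_rel·d = -7 < 0  ⇒  outside

inside=no margin=-5051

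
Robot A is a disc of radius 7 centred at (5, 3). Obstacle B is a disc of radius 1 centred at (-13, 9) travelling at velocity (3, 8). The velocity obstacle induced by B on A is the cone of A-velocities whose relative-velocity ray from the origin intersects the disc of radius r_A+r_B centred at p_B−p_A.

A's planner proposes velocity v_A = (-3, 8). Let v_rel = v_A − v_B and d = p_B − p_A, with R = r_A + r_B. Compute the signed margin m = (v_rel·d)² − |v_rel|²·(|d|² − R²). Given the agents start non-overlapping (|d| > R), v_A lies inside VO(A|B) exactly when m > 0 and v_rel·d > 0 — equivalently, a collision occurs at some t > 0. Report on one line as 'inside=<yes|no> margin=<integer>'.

d = (-18, 6),  |d|² = 360;  R = 7+1 = 8,  c = 360−8² = 296
v_rel = (-6, 0),  |v_rel|² = 36;  v_rel·d = (-6)·(-18) + (0)·(6) = 108
36·t² − 216·t + 296 = 0  ⇒  m = 108² − 36·296 = 1008
m = 1008 > 0,  v_rel·d = 108 > 0  ⇒  inside

inside=yes margin=1008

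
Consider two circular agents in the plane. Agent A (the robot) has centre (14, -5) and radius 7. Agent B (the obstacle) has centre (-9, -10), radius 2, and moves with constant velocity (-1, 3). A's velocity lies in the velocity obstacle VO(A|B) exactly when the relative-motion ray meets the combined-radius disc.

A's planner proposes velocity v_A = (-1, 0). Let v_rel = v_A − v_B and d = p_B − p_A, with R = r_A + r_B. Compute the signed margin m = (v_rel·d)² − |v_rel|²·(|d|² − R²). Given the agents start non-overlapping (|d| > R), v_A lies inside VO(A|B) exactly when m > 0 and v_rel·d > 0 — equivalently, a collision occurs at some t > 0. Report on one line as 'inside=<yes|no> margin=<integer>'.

d = (-23, -5),  |d|² = 554;  R = 7+2 = 9,  c = 554−9² = 473
v_rel = (0, -3),  |v_rel|² = 9;  v_rel·d = (0)·(-23) + (-3)·(-5) = 15
9·t² − 30·t + 473 = 0  ⇒  m = 15² − 9·473 = -4032
m = -4032 < 0,  v_rel·d = 15 > 0  ⇒  outside

inside=no margin=-4032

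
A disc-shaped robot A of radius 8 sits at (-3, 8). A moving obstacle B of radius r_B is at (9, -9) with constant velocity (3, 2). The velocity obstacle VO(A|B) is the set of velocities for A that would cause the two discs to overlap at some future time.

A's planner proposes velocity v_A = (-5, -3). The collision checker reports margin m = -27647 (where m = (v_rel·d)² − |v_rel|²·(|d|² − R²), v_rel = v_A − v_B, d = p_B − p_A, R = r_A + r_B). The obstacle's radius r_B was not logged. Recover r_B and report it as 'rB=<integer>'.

m = -27647
d = (12, -17);  v_rel = (-8, -5),  |v_rel|² = 89
v_rel×d = (-8)·(-17) − (-5)·(12) = 196
since m = R²·89 − 196²:  R² = (38416 + -27647) / 89 = 121
R = √121 = 11  ⇒  r_B = 11 − 8 = 3

rB=3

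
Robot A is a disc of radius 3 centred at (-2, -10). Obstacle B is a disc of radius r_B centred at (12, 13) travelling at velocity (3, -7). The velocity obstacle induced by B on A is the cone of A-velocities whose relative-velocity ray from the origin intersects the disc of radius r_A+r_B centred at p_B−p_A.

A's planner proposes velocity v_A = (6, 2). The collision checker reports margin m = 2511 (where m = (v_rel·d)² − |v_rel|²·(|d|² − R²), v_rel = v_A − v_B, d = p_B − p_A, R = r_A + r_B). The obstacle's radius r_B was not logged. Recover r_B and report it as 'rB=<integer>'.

m = 2511
d = (14, 23);  v_rel = (3, 9),  |v_rel|² = 90
v_rel×d = (3)·(23) − (9)·(14) = -57
since m = R²·90 − (-57)²:  R² = (3249 + 2511) / 90 = 64
R = √64 = 8  ⇒  r_B = 8 − 3 = 5

rB=5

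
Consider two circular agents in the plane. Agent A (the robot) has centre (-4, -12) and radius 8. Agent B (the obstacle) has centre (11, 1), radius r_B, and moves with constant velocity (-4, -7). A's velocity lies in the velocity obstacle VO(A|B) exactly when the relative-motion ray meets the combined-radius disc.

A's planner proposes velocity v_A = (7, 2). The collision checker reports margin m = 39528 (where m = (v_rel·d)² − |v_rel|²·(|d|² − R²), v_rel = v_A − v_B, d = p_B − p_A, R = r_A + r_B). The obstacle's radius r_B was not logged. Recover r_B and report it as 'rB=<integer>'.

m = 39528
d = (15, 13);  v_rel = (11, 9),  |v_rel|² = 202
v_rel×d = (11)·(13) − (9)·(15) = 8
since m = R²·202 − 8²:  R² = (64 + 39528) / 202 = 196
R = √196 = 14  ⇒  r_B = 14 − 8 = 6

rB=6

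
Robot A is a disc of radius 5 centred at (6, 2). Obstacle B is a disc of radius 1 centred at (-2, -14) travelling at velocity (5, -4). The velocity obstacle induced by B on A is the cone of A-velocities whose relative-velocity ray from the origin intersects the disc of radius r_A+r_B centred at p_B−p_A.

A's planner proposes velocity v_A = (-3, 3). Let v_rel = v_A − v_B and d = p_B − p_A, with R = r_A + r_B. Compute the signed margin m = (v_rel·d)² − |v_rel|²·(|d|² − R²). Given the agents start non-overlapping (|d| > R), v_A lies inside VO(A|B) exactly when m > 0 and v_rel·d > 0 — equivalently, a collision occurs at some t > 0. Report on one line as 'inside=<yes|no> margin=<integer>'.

d = (-8, -16),  |d|² = 320;  R = 5+1 = 6,  c = 320−6² = 284
v_rel = (-8, 7),  |v_rel|² = 113;  v_rel·d = (-8)·(-8) + (7)·(-16) = -48
113·t² + 96·t + 284 = 0  ⇒  m = (-48)² − 113·284 = -29788
m = -29788 < 0,  v_rel·d = -48 < 0  ⇒  outside

inside=no margin=-29788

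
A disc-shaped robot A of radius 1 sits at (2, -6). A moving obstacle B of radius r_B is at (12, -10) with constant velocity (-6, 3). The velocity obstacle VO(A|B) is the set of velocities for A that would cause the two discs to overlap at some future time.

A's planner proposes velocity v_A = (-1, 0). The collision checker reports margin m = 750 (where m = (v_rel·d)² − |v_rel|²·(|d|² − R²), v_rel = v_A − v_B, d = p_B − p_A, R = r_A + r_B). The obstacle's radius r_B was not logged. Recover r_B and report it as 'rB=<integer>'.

m = 750
d = (10, -4);  v_rel = (5, -3),  |v_rel|² = 34
v_rel×d = (5)·(-4) − (-3)·(10) = 10
since m = R²·34 − 10²:  R² = (100 + 750) / 34 = 25
R = √25 = 5  ⇒  r_B = 5 − 1 = 4

rB=4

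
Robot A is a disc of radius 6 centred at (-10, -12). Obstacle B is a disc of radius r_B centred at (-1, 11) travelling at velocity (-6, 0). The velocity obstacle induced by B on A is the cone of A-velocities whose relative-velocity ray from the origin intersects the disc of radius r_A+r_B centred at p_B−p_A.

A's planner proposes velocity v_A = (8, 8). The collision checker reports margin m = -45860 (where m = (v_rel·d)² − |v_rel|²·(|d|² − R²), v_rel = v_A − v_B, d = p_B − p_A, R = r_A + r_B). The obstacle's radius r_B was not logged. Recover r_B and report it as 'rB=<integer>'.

m = -45860
d = (9, 23);  v_rel = (14, 8),  |v_rel|² = 260
v_rel×d = (14)·(23) − (8)·(9) = 250
since m = R²·260 − 250²:  R² = (62500 + -45860) / 260 = 64
R = √64 = 8  ⇒  r_B = 8 − 6 = 2

rB=2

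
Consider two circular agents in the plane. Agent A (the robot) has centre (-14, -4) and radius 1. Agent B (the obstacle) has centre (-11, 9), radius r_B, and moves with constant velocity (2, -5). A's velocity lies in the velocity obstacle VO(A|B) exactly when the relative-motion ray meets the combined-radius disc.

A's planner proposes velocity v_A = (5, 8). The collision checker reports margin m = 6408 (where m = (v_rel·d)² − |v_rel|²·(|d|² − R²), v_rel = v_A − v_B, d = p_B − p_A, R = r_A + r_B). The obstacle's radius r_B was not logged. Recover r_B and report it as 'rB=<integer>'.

m = 6408
d = (3, 13);  v_rel = (3, 13),  |v_rel|² = 178
v_rel×d = (3)·(13) − (13)·(3) = 0
since m = R²·178 − 0²:  R² = (0 + 6408) / 178 = 36
R = √36 = 6  ⇒  r_B = 6 − 1 = 5

rB=5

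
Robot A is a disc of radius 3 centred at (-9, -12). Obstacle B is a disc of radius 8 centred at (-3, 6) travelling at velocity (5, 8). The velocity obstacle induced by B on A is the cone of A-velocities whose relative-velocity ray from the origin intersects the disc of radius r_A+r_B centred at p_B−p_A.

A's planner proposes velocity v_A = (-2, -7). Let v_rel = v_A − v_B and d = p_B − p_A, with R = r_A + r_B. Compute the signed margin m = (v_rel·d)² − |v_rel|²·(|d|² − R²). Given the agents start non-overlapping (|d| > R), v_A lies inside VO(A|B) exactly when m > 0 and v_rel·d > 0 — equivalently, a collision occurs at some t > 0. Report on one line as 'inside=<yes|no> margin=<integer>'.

d = (6, 18),  |d|² = 360;  R = 3+8 = 11,  c = 360−11² = 239
v_rel = (-7, -15),  |v_rel|² = 274;  v_rel·d = (-7)·(6) + (-15)·(18) = -312
274·t² + 624·t + 239 = 0  ⇒  m = (-312)² − 274·239 = 31858
m = 31858 > 0,  v_rel·d = -312 < 0  ⇒  outside

inside=no margin=31858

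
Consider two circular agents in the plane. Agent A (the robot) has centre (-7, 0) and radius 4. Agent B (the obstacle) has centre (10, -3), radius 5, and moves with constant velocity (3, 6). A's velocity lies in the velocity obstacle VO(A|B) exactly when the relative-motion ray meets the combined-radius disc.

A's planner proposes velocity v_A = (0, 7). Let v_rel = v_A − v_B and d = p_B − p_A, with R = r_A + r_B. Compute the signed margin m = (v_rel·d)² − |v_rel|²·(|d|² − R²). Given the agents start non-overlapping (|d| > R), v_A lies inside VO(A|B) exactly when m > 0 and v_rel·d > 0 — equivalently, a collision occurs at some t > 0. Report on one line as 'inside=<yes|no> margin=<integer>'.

d = (17, -3),  |d|² = 298;  R = 4+5 = 9,  c = 298−9² = 217
v_rel = (-3, 1),  |v_rel|² = 10;  v_rel·d = (-3)·(17) + (1)·(-3) = -54
10·t² + 108·t + 217 = 0  ⇒  m = (-54)² − 10·217 = 746
m = 746 > 0,  v_rel·d = -54 < 0  ⇒  outside

inside=no margin=746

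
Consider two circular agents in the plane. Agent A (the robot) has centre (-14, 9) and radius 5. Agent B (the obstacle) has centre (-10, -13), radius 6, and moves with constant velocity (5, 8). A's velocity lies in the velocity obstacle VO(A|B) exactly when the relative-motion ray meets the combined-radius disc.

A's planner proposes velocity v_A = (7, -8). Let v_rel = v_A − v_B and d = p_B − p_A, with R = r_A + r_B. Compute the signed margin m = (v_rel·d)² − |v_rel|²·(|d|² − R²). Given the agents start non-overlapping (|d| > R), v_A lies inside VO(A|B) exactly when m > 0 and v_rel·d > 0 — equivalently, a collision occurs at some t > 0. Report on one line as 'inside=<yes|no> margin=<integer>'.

d = (4, -22),  |d|² = 500;  R = 5+6 = 11,  c = 500−11² = 379
v_rel = (2, -16),  |v_rel|² = 260;  v_rel·d = (2)·(4) + (-16)·(-22) = 360
260·t² − 720·t + 379 = 0  ⇒  m = 360² − 260·379 = 31060
m = 31060 > 0,  v_rel·d = 360 > 0  ⇒  inside

inside=yes margin=31060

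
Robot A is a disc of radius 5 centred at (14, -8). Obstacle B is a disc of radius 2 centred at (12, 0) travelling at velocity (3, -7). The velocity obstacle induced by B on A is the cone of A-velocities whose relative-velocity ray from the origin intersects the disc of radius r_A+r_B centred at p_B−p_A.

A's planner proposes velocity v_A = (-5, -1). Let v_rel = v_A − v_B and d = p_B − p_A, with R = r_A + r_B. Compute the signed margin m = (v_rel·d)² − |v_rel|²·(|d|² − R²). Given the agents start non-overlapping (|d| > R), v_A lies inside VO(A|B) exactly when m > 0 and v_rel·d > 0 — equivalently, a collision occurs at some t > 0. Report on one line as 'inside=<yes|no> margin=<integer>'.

d = (-2, 8),  |d|² = 68;  R = 5+2 = 7,  c = 68−7² = 19
v_rel = (-8, 6),  |v_rel|² = 100;  v_rel·d = (-8)·(-2) + (6)·(8) = 64
100·t² − 128·t + 19 = 0  ⇒  m = 64² − 100·19 = 2196
m = 2196 > 0,  v_rel·d = 64 > 0  ⇒  inside

inside=yes margin=2196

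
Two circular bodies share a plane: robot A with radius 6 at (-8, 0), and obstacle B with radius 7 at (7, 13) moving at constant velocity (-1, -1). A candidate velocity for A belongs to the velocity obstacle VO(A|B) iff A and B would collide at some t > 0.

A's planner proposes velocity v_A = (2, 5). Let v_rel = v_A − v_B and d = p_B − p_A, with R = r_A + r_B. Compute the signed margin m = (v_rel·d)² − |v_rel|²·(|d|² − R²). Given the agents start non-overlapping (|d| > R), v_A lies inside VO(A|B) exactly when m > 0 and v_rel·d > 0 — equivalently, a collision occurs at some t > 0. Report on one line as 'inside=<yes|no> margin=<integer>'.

d = (15, 13),  |d|² = 394;  R = 6+7 = 13,  c = 394−13² = 225
v_rel = (3, 6),  |v_rel|² = 45;  v_rel·d = (3)·(15) + (6)·(13) = 123
45·t² − 246·t + 225 = 0  ⇒  m = 123² − 45·225 = 5004
m = 5004 > 0,  v_rel·d = 123 > 0  ⇒  inside

inside=yes margin=5004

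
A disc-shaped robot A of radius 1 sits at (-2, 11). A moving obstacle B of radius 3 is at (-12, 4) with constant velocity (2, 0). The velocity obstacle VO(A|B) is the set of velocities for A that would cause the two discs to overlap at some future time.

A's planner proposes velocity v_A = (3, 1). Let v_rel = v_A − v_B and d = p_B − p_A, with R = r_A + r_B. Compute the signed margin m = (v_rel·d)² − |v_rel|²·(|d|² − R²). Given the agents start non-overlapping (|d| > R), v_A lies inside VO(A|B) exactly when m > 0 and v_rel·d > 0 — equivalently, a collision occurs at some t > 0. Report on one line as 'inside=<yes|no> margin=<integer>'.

d = (-10, -7),  |d|² = 149;  R = 1+3 = 4,  c = 149−4² = 133
v_rel = (1, 1),  |v_rel|² = 2;  v_rel·d = (1)·(-10) + (1)·(-7) = -17
2·t² + 34·t + 133 = 0  ⇒  m = (-17)² − 2·133 = 23
m = 23 > 0,  v_rel·d = -17 < 0  ⇒  outside

inside=no margin=23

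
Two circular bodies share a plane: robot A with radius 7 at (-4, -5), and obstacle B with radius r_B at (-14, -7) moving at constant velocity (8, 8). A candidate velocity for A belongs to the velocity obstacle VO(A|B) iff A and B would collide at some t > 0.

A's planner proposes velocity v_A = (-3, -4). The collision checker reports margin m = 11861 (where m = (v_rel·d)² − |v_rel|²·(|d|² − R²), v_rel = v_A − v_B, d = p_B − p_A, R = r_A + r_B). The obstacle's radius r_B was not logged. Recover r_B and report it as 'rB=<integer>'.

m = 11861
d = (-10, -2);  v_rel = (-11, -12),  |v_rel|² = 265
v_rel×d = (-11)·(-2) − (-12)·(-10) = -98
since m = R²·265 − (-98)²:  R² = (9604 + 11861) / 265 = 81
R = √81 = 9  ⇒  r_B = 9 − 7 = 2

rB=2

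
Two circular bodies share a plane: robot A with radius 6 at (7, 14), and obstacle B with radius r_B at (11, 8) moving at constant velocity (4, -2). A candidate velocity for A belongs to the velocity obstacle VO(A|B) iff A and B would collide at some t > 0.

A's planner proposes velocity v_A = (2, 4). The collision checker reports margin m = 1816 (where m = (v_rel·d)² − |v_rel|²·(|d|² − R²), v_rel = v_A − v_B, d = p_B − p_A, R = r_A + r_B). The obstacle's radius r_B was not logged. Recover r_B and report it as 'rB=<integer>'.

m = 1816
d = (4, -6);  v_rel = (-2, 6),  |v_rel|² = 40
v_rel×d = (-2)·(-6) − (6)·(4) = -12
since m = R²·40 − (-12)²:  R² = (144 + 1816) / 40 = 49
R = √49 = 7  ⇒  r_B = 7 − 6 = 1

rB=1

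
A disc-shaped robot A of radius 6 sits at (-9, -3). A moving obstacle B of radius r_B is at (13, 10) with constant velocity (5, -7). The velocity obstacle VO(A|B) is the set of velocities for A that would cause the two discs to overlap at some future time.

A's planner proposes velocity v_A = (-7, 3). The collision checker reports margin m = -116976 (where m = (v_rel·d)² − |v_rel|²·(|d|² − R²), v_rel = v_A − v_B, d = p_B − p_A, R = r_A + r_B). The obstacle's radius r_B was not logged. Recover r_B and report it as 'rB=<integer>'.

m = -116976
d = (22, 13);  v_rel = (-12, 10),  |v_rel|² = 244
v_rel×d = (-12)·(13) − (10)·(22) = -376
since m = R²·244 − (-376)²:  R² = (141376 + -116976) / 244 = 100
R = √100 = 10  ⇒  r_B = 10 − 6 = 4

rB=4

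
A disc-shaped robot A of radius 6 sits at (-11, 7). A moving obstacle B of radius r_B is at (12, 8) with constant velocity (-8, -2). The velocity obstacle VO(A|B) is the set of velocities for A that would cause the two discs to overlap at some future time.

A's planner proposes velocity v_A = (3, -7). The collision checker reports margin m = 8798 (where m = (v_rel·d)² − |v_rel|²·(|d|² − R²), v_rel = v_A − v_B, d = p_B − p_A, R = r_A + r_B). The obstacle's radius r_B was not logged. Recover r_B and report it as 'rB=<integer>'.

m = 8798
d = (23, 1);  v_rel = (11, -5),  |v_rel|² = 146
v_rel×d = (11)·(1) − (-5)·(23) = 126
since m = R²·146 − 126²:  R² = (15876 + 8798) / 146 = 169
R = √169 = 13  ⇒  r_B = 13 − 6 = 7

rB=7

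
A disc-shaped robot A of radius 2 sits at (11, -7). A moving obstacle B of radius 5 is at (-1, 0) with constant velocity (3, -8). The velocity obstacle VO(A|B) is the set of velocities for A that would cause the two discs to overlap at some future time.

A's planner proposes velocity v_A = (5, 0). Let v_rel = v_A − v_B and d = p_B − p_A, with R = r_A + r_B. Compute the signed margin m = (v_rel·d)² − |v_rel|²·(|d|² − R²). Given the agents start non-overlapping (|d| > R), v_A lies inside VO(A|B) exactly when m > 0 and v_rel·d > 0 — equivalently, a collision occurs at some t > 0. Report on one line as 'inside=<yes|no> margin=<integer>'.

d = (-12, 7),  |d|² = 193;  R = 2+5 = 7,  c = 193−7² = 144
v_rel = (2, 8),  |v_rel|² = 68;  v_rel·d = (2)·(-12) + (8)·(7) = 32
68·t² − 64·t + 144 = 0  ⇒  m = 32² − 68·144 = -8768
m = -8768 < 0,  v_rel·d = 32 > 0  ⇒  outside

inside=no margin=-8768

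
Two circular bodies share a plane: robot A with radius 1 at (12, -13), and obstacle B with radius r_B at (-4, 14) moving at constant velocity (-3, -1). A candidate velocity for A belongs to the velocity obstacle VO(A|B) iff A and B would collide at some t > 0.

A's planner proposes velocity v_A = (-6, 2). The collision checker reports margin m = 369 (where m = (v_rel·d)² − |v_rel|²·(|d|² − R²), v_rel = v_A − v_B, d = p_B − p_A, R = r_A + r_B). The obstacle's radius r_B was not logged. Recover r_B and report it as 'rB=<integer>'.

m = 369
d = (-16, 27);  v_rel = (-3, 3),  |v_rel|² = 18
v_rel×d = (-3)·(27) − (3)·(-16) = -33
since m = R²·18 − (-33)²:  R² = (1089 + 369) / 18 = 81
R = √81 = 9  ⇒  r_B = 9 − 1 = 8

rB=8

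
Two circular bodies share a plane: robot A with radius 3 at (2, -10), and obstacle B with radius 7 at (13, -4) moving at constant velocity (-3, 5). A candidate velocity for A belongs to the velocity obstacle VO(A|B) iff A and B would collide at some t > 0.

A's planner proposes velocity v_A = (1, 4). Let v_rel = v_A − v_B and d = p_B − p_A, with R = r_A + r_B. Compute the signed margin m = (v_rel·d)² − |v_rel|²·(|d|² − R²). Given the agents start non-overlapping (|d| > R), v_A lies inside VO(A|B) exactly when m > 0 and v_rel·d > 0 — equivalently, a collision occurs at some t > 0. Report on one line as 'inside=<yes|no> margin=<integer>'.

d = (11, 6),  |d|² = 157;  R = 3+7 = 10,  c = 157−10² = 57
v_rel = (4, -1),  |v_rel|² = 17;  v_rel·d = (4)·(11) + (-1)·(6) = 38
17·t² − 76·t + 57 = 0  ⇒  m = 38² − 17·57 = 475
m = 475 > 0,  v_rel·d = 38 > 0  ⇒  inside

inside=yes margin=475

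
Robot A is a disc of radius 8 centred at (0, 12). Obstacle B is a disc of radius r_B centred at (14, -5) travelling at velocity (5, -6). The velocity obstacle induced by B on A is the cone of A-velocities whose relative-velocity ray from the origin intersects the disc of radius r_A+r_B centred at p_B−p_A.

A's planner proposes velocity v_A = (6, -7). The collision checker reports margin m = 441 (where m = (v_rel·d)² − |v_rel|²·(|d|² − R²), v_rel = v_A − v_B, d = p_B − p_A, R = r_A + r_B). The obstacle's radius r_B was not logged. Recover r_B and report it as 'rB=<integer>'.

m = 441
d = (14, -17);  v_rel = (1, -1),  |v_rel|² = 2
v_rel×d = (1)·(-17) − (-1)·(14) = -3
since m = R²·2 − (-3)²:  R² = (9 + 441) / 2 = 225
R = √225 = 15  ⇒  r_B = 15 − 8 = 7

rB=7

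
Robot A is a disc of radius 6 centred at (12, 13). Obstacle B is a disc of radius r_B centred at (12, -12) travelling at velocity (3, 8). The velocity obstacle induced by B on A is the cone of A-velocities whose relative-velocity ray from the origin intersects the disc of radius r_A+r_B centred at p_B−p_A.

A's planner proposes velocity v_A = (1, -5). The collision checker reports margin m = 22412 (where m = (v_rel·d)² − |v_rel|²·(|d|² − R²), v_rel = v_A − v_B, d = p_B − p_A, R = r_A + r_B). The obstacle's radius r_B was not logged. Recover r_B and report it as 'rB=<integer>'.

m = 22412
d = (0, -25);  v_rel = (-2, -13),  |v_rel|² = 173
v_rel×d = (-2)·(-25) − (-13)·(0) = 50
since m = R²·173 − 50²:  R² = (2500 + 22412) / 173 = 144
R = √144 = 12  ⇒  r_B = 12 − 6 = 6

rB=6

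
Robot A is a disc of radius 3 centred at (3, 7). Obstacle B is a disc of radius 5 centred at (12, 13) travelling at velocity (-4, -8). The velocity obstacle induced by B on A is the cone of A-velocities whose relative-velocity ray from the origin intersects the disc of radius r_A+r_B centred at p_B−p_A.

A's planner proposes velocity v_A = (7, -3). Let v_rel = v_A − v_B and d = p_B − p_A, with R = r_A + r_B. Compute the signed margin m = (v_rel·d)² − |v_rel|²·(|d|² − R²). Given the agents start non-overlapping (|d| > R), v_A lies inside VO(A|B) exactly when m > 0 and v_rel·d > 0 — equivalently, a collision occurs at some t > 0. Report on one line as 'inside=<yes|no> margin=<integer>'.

d = (9, 6),  |d|² = 117;  R = 3+5 = 8,  c = 117−8² = 53
v_rel = (11, 5),  |v_rel|² = 146;  v_rel·d = (11)·(9) + (5)·(6) = 129
146·t² − 258·t + 53 = 0  ⇒  m = 129² − 146·53 = 8903
m = 8903 > 0,  v_rel·d = 129 > 0  ⇒  inside

inside=yes margin=8903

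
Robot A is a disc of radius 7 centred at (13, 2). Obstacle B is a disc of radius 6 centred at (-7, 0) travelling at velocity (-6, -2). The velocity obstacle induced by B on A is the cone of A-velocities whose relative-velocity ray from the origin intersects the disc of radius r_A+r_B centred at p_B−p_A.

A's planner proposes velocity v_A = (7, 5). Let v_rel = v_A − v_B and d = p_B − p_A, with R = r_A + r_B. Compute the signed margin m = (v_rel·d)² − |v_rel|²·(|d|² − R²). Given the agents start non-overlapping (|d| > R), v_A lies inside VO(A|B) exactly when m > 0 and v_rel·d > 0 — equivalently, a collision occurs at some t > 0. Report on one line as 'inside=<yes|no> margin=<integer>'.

d = (-20, -2),  |d|² = 404;  R = 7+6 = 13,  c = 404−13² = 235
v_rel = (13, 7),  |v_rel|² = 218;  v_rel·d = (13)·(-20) + (7)·(-2) = -274
218·t² + 548·t + 235 = 0  ⇒  m = (-274)² − 218·235 = 23846
m = 23846 > 0,  v_rel·d = -274 < 0  ⇒  outside

inside=no margin=23846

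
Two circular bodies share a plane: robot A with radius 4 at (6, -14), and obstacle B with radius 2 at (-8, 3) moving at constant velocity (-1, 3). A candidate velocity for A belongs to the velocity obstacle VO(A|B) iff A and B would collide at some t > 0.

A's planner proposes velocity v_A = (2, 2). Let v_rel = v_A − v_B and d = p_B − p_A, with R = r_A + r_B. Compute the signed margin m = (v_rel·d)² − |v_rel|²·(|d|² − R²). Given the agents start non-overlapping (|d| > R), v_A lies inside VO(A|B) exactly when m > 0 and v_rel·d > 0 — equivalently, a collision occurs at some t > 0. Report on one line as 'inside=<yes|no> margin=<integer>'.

d = (-14, 17),  |d|² = 485;  R = 4+2 = 6,  c = 485−6² = 449
v_rel = (3, -1),  |v_rel|² = 10;  v_rel·d = (3)·(-14) + (-1)·(17) = -59
10·t² + 118·t + 449 = 0  ⇒  m = (-59)² − 10·449 = -1009
m = -1009 < 0,  v_rel·d = -59 < 0  ⇒  outside

inside=no margin=-1009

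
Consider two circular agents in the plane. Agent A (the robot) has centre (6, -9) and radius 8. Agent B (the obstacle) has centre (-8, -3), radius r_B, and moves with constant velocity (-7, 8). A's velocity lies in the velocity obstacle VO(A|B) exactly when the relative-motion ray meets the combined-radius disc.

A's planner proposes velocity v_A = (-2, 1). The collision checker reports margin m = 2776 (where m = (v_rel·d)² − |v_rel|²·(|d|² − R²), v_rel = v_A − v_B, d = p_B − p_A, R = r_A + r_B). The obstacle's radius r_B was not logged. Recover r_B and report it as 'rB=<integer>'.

m = 2776
d = (-14, 6);  v_rel = (5, -7),  |v_rel|² = 74
v_rel×d = (5)·(6) − (-7)·(-14) = -68
since m = R²·74 − (-68)²:  R² = (4624 + 2776) / 74 = 100
R = √100 = 10  ⇒  r_B = 10 − 8 = 2

rB=2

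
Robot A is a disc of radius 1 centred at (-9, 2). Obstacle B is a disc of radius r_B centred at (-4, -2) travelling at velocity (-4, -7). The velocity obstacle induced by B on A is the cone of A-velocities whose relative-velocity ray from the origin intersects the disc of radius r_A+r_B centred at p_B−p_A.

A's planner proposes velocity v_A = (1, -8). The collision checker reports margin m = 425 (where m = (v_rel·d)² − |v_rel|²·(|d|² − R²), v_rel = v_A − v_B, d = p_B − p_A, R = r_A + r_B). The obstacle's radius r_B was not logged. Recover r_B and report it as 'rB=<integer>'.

m = 425
d = (5, -4);  v_rel = (5, -1),  |v_rel|² = 26
v_rel×d = (5)·(-4) − (-1)·(5) = -15
since m = R²·26 − (-15)²:  R² = (225 + 425) / 26 = 25
R = √25 = 5  ⇒  r_B = 5 − 1 = 4

rB=4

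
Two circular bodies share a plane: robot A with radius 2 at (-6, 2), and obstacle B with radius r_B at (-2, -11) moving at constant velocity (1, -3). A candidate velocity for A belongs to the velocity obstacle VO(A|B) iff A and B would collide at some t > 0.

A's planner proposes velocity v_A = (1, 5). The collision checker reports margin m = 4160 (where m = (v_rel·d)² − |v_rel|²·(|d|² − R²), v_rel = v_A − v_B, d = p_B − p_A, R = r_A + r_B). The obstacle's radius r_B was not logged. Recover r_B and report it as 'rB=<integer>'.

m = 4160
d = (4, -13);  v_rel = (0, 8),  |v_rel|² = 64
v_rel×d = (0)·(-13) − (8)·(4) = -32
since m = R²·64 − (-32)²:  R² = (1024 + 4160) / 64 = 81
R = √81 = 9  ⇒  r_B = 9 − 2 = 7

rB=7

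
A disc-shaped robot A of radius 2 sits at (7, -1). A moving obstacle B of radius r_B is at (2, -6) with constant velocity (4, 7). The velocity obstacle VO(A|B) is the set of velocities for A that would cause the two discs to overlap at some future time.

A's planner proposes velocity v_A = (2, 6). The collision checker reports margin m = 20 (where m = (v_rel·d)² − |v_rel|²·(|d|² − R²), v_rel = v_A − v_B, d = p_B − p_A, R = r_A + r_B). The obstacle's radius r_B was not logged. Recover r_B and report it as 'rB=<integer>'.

m = 20
d = (-5, -5);  v_rel = (-2, -1),  |v_rel|² = 5
v_rel×d = (-2)·(-5) − (-1)·(-5) = 5
since m = R²·5 − 5²:  R² = (25 + 20) / 5 = 9
R = √9 = 3  ⇒  r_B = 3 − 2 = 1

rB=1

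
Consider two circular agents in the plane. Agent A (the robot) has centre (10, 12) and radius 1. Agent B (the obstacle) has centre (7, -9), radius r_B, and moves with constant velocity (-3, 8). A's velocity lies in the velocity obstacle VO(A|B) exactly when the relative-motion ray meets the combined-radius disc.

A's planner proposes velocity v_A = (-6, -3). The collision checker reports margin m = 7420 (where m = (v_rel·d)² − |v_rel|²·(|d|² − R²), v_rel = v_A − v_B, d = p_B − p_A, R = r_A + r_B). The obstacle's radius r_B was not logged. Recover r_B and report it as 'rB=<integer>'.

m = 7420
d = (-3, -21);  v_rel = (-3, -11),  |v_rel|² = 130
v_rel×d = (-3)·(-21) − (-11)·(-3) = 30
since m = R²·130 − 30²:  R² = (900 + 7420) / 130 = 64
R = √64 = 8  ⇒  r_B = 8 − 1 = 7

rB=7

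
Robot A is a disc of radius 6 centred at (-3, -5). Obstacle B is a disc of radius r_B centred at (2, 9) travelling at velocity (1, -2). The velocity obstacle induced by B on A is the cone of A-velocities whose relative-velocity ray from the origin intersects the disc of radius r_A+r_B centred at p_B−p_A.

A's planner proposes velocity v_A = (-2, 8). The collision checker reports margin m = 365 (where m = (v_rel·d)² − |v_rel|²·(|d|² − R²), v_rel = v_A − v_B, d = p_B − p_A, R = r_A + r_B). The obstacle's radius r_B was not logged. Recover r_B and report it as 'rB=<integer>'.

m = 365
d = (5, 14);  v_rel = (-3, 10),  |v_rel|² = 109
v_rel×d = (-3)·(14) − (10)·(5) = -92
since m = R²·109 − (-92)²:  R² = (8464 + 365) / 109 = 81
R = √81 = 9  ⇒  r_B = 9 − 6 = 3

rB=3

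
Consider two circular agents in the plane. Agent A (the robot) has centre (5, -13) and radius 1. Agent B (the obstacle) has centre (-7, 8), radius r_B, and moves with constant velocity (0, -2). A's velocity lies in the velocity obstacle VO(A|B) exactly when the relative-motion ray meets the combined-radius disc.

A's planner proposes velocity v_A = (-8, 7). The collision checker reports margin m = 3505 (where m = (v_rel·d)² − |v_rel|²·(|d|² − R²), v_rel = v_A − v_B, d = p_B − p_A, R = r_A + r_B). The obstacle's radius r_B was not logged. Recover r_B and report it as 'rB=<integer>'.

m = 3505
d = (-12, 21);  v_rel = (-8, 9),  |v_rel|² = 145
v_rel×d = (-8)·(21) − (9)·(-12) = -60
since m = R²·145 − (-60)²:  R² = (3600 + 3505) / 145 = 49
R = √49 = 7  ⇒  r_B = 7 − 1 = 6

rB=6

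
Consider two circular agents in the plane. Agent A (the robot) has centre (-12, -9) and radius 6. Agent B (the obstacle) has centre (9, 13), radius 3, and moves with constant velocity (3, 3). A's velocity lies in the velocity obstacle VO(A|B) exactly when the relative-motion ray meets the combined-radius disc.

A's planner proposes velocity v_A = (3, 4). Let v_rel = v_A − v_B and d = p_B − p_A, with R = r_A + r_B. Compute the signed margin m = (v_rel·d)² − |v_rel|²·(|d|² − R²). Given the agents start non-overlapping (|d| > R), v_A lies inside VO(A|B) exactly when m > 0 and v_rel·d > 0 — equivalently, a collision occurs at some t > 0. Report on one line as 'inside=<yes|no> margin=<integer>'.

d = (21, 22),  |d|² = 925;  R = 6+3 = 9,  c = 925−9² = 844
v_rel = (0, 1),  |v_rel|² = 1;  v_rel·d = (0)·(21) + (1)·(22) = 22
1·t² − 44·t + 844 = 0  ⇒  m = 22² − 1·844 = -360
m = -360 < 0,  v_rel·d = 22 > 0  ⇒  outside

inside=no margin=-360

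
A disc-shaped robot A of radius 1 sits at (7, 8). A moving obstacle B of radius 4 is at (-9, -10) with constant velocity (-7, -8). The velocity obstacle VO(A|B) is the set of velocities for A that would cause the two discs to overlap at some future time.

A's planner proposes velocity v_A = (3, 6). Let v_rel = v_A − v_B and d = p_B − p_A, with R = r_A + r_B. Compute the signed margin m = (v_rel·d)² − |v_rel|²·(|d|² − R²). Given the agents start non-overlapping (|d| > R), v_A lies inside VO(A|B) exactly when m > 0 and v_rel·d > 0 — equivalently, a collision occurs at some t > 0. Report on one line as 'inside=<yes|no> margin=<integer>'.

d = (-16, -18),  |d|² = 580;  R = 1+4 = 5,  c = 580−5² = 555
v_rel = (10, 14),  |v_rel|² = 296;  v_rel·d = (10)·(-16) + (14)·(-18) = -412
296·t² + 824·t + 555 = 0  ⇒  m = (-412)² − 296·555 = 5464
m = 5464 > 0,  v_rel·d = -412 < 0  ⇒  outside

inside=no margin=5464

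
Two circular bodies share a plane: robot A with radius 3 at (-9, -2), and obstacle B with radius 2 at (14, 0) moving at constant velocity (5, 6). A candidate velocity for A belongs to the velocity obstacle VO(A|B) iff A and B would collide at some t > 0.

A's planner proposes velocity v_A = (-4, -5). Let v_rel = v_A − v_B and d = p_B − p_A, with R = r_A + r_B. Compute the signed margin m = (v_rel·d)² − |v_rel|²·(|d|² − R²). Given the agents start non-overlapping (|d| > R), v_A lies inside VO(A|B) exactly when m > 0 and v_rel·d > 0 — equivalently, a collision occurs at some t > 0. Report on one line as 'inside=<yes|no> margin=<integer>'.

d = (23, 2),  |d|² = 533;  R = 3+2 = 5,  c = 533−5² = 508
v_rel = (-9, -11),  |v_rel|² = 202;  v_rel·d = (-9)·(23) + (-11)·(2) = -229
202·t² + 458·t + 508 = 0  ⇒  m = (-229)² − 202·508 = -50175
m = -50175 < 0,  v_rel·d = -229 < 0  ⇒  outside

inside=no margin=-50175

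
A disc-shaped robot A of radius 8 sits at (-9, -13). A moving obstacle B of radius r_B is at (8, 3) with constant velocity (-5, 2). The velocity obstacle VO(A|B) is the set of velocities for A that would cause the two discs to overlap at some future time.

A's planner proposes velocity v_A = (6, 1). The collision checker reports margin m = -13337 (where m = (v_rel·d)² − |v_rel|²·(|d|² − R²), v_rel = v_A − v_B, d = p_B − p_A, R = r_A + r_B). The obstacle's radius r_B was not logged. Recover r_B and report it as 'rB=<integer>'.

m = -13337
d = (17, 16);  v_rel = (11, -1),  |v_rel|² = 122
v_rel×d = (11)·(16) − (-1)·(17) = 193
since m = R²·122 − 193²:  R² = (37249 + -13337) / 122 = 196
R = √196 = 14  ⇒  r_B = 14 − 8 = 6

rB=6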